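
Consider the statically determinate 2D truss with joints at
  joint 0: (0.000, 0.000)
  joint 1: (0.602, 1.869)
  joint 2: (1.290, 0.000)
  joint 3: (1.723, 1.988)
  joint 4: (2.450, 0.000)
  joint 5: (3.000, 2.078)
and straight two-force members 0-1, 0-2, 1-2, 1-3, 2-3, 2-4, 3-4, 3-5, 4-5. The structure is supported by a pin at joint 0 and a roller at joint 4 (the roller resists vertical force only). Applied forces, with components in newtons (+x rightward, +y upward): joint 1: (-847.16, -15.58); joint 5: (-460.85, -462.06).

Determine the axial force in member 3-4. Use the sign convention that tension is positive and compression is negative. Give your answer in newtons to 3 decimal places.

N=6 nodes, M=9 members, R=3 reactions → 2N=12, M+R=12
member 0 (0-1): L=1.9636, (cx,cy)=(0.3066,0.9518)
member 1 (0-2): L=1.2900, (cx,cy)=(1.0000,0.0000)
member 2 (1-2): L=1.9916, (cx,cy)=(0.3454,-0.9384)
member 3 (1-3): L=1.1273, (cx,cy)=(0.9944,0.1056)
member 4 (2-3): L=2.0346, (cx,cy)=(0.2128,0.9771)
member 5 (2-4): L=1.1600, (cx,cy)=(1.0000,0.0000)
member 6 (3-4): L=2.1168, (cx,cy)=(0.3434,-0.9392)
member 7 (3-5): L=1.2802, (cx,cy)=(0.9975,0.0703)
member 8 (4-5): L=2.1496, (cx,cy)=(0.2559,0.9667)
solve A·x = −loads:
  F[0-1] = -992.9812 N (compression)
  F[0-2] = -1003.5758 N (compression)
  F[1-2] = +1012.3952 N (tension)
  F[1-3] = +194.0788 N (tension)
  F[2-3] = -972.3439 N (compression)
  F[2-4] = -446.9128 N (compression)
  F[3-4] = +963.9011 N (tension)
  F[3-5] = -345.8442 N (compression)
  F[4-5] = -452.8195 N (compression)
  Rx@0 = +1308.0100 N
  Ry@0 = +945.1621 N
  Ry@4 = -467.5221 N

963.901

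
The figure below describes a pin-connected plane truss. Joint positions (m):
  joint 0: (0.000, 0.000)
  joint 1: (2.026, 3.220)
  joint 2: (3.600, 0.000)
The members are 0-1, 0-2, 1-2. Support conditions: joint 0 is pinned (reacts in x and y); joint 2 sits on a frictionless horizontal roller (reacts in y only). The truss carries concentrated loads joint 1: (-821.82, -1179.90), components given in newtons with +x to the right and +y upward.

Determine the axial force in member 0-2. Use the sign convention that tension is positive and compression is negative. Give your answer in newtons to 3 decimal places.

-34.731

N=3 nodes, M=3 members, R=3 reactions → 2N=6, M+R=6
member 0 (0-1): L=3.8043, (cx,cy)=(0.5325,0.8464)
member 1 (0-2): L=3.6000, (cx,cy)=(1.0000,0.0000)
member 2 (1-2): L=3.5841, (cx,cy)=(0.4392,-0.8984)
solve A·x = −loads:
  F[0-1] = -1477.9672 N (compression)
  F[0-2] = -34.7311 N (compression)
  F[1-2] = +79.0852 N (tension)
  Rx@0 = +821.8200 N
  Ry@0 = +1250.9508 N
  Ry@2 = -71.0508 N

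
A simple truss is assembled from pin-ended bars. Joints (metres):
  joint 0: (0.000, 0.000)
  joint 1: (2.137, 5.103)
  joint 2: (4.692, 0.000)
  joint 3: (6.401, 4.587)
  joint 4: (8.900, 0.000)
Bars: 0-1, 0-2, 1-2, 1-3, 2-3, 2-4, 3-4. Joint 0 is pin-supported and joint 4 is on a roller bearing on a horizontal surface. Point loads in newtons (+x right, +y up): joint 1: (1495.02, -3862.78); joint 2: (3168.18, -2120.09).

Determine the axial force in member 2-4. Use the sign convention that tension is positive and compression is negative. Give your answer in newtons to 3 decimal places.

N=5 nodes, M=7 members, R=3 reactions → 2N=10, M+R=10
member 0 (0-1): L=5.5324, (cx,cy)=(0.3863,0.9224)
member 1 (0-2): L=4.6920, (cx,cy)=(1.0000,0.0000)
member 2 (1-2): L=5.7069, (cx,cy)=(0.4477,-0.8942)
member 3 (1-3): L=4.2951, (cx,cy)=(0.9928,-0.1201)
member 4 (2-3): L=4.8950, (cx,cy)=(0.3491,0.9371)
member 5 (2-4): L=4.2080, (cx,cy)=(1.0000,0.0000)
member 6 (3-4): L=5.2236, (cx,cy)=(0.4784,-0.8781)
solve A·x = −loads:
  F[0-1] = -3339.6832 N (compression)
  F[0-2] = +5953.2208 N (tension)
  F[1-2] = -530.0904 N (compression)
  F[1-3] = -2566.3040 N (compression)
  F[2-3] = +2768.2835 N (tension)
  F[2-4] = +1581.2260 N (tension)
  F[3-4] = -3305.1731 N (compression)
  Rx@0 = -4663.2000 N
  Ry@0 = +3080.4756 N
  Ry@4 = +2902.3944 N

1581.226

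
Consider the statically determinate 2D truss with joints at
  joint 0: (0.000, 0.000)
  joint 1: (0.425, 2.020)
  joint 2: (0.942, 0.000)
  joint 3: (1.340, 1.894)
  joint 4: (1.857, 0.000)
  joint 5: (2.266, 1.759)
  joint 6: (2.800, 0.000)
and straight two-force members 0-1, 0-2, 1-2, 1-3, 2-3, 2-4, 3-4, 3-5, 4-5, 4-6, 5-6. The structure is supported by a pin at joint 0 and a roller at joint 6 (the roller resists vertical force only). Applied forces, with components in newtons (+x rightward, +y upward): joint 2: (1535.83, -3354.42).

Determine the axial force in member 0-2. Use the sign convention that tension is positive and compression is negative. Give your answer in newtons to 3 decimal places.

2004.150

N=7 nodes, M=11 members, R=3 reactions → 2N=14, M+R=14
member 0 (0-1): L=2.0642, (cx,cy)=(0.2059,0.9786)
member 1 (0-2): L=0.9420, (cx,cy)=(1.0000,0.0000)
member 2 (1-2): L=2.0851, (cx,cy)=(0.2479,-0.9688)
member 3 (1-3): L=0.9236, (cx,cy)=(0.9907,-0.1364)
member 4 (2-3): L=1.9354, (cx,cy)=(0.2056,0.9786)
member 5 (2-4): L=0.9150, (cx,cy)=(1.0000,0.0000)
member 6 (3-4): L=1.9633, (cx,cy)=(0.2633,-0.9647)
member 7 (3-5): L=0.9358, (cx,cy)=(0.9895,-0.1443)
member 8 (4-5): L=1.8059, (cx,cy)=(0.2265,0.9740)
member 9 (4-6): L=0.9430, (cx,cy)=(1.0000,0.0000)
member 10 (5-6): L=1.8383, (cx,cy)=(0.2905,-0.9569)
solve A·x = −loads:
  F[0-1] = -2274.6301 N (compression)
  F[0-2] = +2004.1500 N (tension)
  F[1-2] = +2450.5830 N (tension)
  F[1-3] = -1086.0915 N (compression)
  F[2-3] = +1001.7722 N (tension)
  F[2-4] = +869.9278 N (tension)
  F[3-4] = -1081.3798 N (compression)
  F[3-5] = -591.3508 N (compression)
  F[4-5] = +1071.0419 N (tension)
  F[4-6] = +342.5987 N (tension)
  F[5-6] = -1179.3801 N (compression)
  Rx@0 = -1535.8300 N
  Ry@0 = +2225.8973 N
  Ry@6 = +1128.5227 N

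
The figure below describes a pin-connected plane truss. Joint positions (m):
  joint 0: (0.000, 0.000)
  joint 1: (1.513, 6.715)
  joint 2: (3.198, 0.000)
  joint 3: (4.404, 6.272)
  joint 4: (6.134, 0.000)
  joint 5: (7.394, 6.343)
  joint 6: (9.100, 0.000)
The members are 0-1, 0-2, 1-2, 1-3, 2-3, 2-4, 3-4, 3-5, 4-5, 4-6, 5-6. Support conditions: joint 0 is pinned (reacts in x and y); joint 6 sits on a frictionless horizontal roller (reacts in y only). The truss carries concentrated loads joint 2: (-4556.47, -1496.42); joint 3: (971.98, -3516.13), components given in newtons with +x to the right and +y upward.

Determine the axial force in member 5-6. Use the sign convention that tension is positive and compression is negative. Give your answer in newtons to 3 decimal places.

N=7 nodes, M=11 members, R=3 reactions → 2N=14, M+R=14
member 0 (0-1): L=6.8833, (cx,cy)=(0.2198,0.9755)
member 1 (0-2): L=3.1980, (cx,cy)=(1.0000,0.0000)
member 2 (1-2): L=6.9232, (cx,cy)=(0.2434,-0.9699)
member 3 (1-3): L=2.9247, (cx,cy)=(0.9885,-0.1515)
member 4 (2-3): L=6.3869, (cx,cy)=(0.1888,0.9820)
member 5 (2-4): L=2.9360, (cx,cy)=(1.0000,0.0000)
member 6 (3-4): L=6.5062, (cx,cy)=(0.2659,-0.9640)
member 7 (3-5): L=2.9908, (cx,cy)=(0.9997,0.0237)
member 8 (4-5): L=6.4669, (cx,cy)=(0.1948,0.9808)
member 9 (4-6): L=2.9660, (cx,cy)=(1.0000,0.0000)
member 10 (5-6): L=6.5684, (cx,cy)=(0.2597,-0.9657)
solve A·x = −loads:
  F[0-1] = -2168.1188 N (compression)
  F[0-2] = -3107.9244 N (compression)
  F[1-2] = +2346.1708 N (tension)
  F[1-3] = -1059.8165 N (compression)
  F[2-3] = -793.4747 N (compression)
  F[2-4] = +2169.3960 N (tension)
  F[3-4] = -3039.1887 N (compression)
  F[3-5] = -1361.6611 N (compression)
  F[4-5] = +2987.0249 N (tension)
  F[4-6] = +779.2936 N (tension)
  F[5-6] = -3000.4246 N (compression)
  Rx@0 = +3584.4900 N
  Ry@0 = +2115.0944 N
  Ry@6 = +2897.4556 N

-3000.425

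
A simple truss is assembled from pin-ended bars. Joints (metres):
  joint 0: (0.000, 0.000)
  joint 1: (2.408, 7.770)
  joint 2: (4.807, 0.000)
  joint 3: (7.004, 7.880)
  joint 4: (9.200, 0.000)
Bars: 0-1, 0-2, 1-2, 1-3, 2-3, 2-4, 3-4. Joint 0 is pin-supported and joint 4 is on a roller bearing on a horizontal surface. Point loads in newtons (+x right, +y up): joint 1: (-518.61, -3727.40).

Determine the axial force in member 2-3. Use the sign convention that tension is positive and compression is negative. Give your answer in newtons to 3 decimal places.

N=5 nodes, M=7 members, R=3 reactions → 2N=10, M+R=10
member 0 (0-1): L=8.1346, (cx,cy)=(0.2960,0.9552)
member 1 (0-2): L=4.8070, (cx,cy)=(1.0000,0.0000)
member 2 (1-2): L=8.1319, (cx,cy)=(0.2950,-0.9555)
member 3 (1-3): L=4.5973, (cx,cy)=(0.9997,0.0239)
member 4 (2-3): L=8.1805, (cx,cy)=(0.2686,0.9633)
member 5 (2-4): L=4.3930, (cx,cy)=(1.0000,0.0000)
member 6 (3-4): L=8.1803, (cx,cy)=(0.2685,-0.9633)
solve A·x = −loads:
  F[0-1] = -3339.4627 N (compression)
  F[0-2] = +469.9386 N (tension)
  F[1-2] = -570.2054 N (compression)
  F[1-3] = -301.8086 N (compression)
  F[2-3] = +565.6072 N (tension)
  F[2-4] = +149.8203 N (tension)
  F[3-4] = -558.0921 N (compression)
  Rx@0 = +518.6100 N
  Ry@0 = +3189.7935 N
  Ry@4 = +537.6065 N

565.607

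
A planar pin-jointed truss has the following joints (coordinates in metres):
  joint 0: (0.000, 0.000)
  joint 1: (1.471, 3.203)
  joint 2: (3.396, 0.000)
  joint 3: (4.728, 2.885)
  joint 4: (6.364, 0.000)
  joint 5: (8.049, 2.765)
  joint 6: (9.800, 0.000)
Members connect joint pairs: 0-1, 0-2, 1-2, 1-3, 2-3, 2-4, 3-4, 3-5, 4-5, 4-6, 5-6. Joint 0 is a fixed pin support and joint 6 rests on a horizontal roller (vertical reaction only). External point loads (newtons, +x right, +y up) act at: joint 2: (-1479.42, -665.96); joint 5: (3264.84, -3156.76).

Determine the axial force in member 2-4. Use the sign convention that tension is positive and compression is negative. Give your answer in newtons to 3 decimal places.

3085.298

N=7 nodes, M=11 members, R=3 reactions → 2N=14, M+R=14
member 0 (0-1): L=3.5246, (cx,cy)=(0.4173,0.9087)
member 1 (0-2): L=3.3960, (cx,cy)=(1.0000,0.0000)
member 2 (1-2): L=3.7370, (cx,cy)=(0.5151,-0.8571)
member 3 (1-3): L=3.2725, (cx,cy)=(0.9953,-0.0972)
member 4 (2-3): L=3.1776, (cx,cy)=(0.4192,0.9079)
member 5 (2-4): L=2.9680, (cx,cy)=(1.0000,0.0000)
member 6 (3-4): L=3.3166, (cx,cy)=(0.4933,-0.8699)
member 7 (3-5): L=3.3232, (cx,cy)=(0.9993,-0.0361)
member 8 (4-5): L=3.2380, (cx,cy)=(0.5204,0.8539)
member 9 (4-6): L=3.4360, (cx,cy)=(1.0000,0.0000)
member 10 (5-6): L=3.2728, (cx,cy)=(0.5350,-0.8448)
solve A·x = −loads:
  F[0-1] = -85.9012 N (compression)
  F[0-2] = +1821.2707 N (tension)
  F[1-2] = +101.0916 N (tension)
  F[1-3] = -88.3437 N (compression)
  F[2-3] = +638.0771 N (tension)
  F[2-4] = +3085.2977 N (tension)
  F[3-4] = -697.5964 N (compression)
  F[3-5] = +523.9935 N (tension)
  F[4-5] = +710.6191 N (tension)
  F[4-6] = +2371.3907 N (tension)
  F[5-6] = -4432.3757 N (compression)
  Rx@0 = -1785.4200 N
  Ry@0 = +78.0624 N
  Ry@6 = +3744.6576 N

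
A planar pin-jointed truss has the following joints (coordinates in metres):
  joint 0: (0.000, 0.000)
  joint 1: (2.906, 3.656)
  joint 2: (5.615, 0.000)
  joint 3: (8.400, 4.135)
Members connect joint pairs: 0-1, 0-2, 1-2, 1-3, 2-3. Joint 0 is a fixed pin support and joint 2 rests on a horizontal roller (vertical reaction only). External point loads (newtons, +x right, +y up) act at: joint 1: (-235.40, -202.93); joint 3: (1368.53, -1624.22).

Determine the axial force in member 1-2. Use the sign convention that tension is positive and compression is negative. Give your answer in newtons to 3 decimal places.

N=4 nodes, M=5 members, R=3 reactions → 2N=8, M+R=8
member 0 (0-1): L=4.6702, (cx,cy)=(0.6222,0.7828)
member 1 (0-2): L=5.6150, (cx,cy)=(1.0000,0.0000)
member 2 (1-2): L=4.5503, (cx,cy)=(0.5953,-0.8035)
member 3 (1-3): L=5.5148, (cx,cy)=(0.9962,0.0869)
member 4 (2-3): L=4.9854, (cx,cy)=(0.5586,0.8294)
solve A·x = −loads:
  F[0-1] = +1995.6318 N (tension)
  F[0-2] = -108.6267 N (compression)
  F[1-2] = -1913.0589 N (compression)
  F[1-3] = +2626.0175 N (tension)
  F[2-3] = -2233.2610 N (compression)
  Rx@0 = -1133.1300 N
  Ry@0 = -1562.2377 N
  Ry@2 = +3389.3877 N

-1913.059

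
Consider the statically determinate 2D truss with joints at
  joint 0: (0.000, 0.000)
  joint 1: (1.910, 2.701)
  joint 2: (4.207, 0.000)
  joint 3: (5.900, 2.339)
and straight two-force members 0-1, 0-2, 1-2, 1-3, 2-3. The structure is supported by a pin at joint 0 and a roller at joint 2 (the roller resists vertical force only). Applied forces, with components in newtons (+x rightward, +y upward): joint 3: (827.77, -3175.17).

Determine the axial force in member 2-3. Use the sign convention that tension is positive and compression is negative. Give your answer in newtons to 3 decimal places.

N=4 nodes, M=5 members, R=3 reactions → 2N=8, M+R=8
member 0 (0-1): L=3.3081, (cx,cy)=(0.5774,0.8165)
member 1 (0-2): L=4.2070, (cx,cy)=(1.0000,0.0000)
member 2 (1-2): L=3.5456, (cx,cy)=(0.6478,-0.7618)
member 3 (1-3): L=4.0064, (cx,cy)=(0.9959,-0.0904)
member 4 (2-3): L=2.8874, (cx,cy)=(0.5863,0.8101)
solve A·x = −loads:
  F[0-1] = +2128.6311 N (tension)
  F[0-2] = -401.2406 N (compression)
  F[1-2] = -2630.8456 N (compression)
  F[1-3] = +2945.4170 N (tension)
  F[2-3] = -3591.1043 N (compression)
  Rx@0 = -827.7700 N
  Ry@0 = -1737.9883 N
  Ry@2 = +4913.1583 N

-3591.104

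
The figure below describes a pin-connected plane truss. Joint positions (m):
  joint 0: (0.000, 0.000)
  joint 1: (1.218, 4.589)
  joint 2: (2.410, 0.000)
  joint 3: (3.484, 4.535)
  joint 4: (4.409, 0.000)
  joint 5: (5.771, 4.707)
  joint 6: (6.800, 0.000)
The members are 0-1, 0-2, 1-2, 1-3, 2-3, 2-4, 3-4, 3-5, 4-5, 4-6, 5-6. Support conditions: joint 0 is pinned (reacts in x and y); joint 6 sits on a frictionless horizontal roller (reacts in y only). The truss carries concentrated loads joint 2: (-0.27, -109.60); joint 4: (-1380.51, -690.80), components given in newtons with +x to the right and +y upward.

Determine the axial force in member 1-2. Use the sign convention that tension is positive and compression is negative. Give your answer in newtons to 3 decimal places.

328.143

N=7 nodes, M=11 members, R=3 reactions → 2N=14, M+R=14
member 0 (0-1): L=4.7479, (cx,cy)=(0.2565,0.9665)
member 1 (0-2): L=2.4100, (cx,cy)=(1.0000,0.0000)
member 2 (1-2): L=4.7413, (cx,cy)=(0.2514,-0.9679)
member 3 (1-3): L=2.2666, (cx,cy)=(0.9997,-0.0238)
member 4 (2-3): L=4.6604, (cx,cy)=(0.2305,0.9731)
member 5 (2-4): L=1.9990, (cx,cy)=(1.0000,0.0000)
member 6 (3-4): L=4.6284, (cx,cy)=(0.1999,-0.9798)
member 7 (3-5): L=2.2935, (cx,cy)=(0.9972,0.0750)
member 8 (4-5): L=4.9001, (cx,cy)=(0.2780,0.9606)
member 9 (4-6): L=2.3910, (cx,cy)=(1.0000,0.0000)
member 10 (5-6): L=4.8182, (cx,cy)=(0.2136,-0.9769)
solve A·x = −loads:
  F[0-1] = -324.5138 N (compression)
  F[0-2] = -1297.5308 N (compression)
  F[1-2] = +328.1434 N (tension)
  F[1-3] = -165.7943 N (compression)
  F[2-3] = -213.7573 N (compression)
  F[2-4] = -1165.5023 N (compression)
  F[3-4] = +188.8551 N (tension)
  F[3-5] = -253.4650 N (compression)
  F[4-5] = +526.5020 N (tension)
  F[4-6] = +106.4078 N (tension)
  F[5-6] = -498.2413 N (compression)
  Rx@0 = +1380.7800 N
  Ry@0 = +313.6539 N
  Ry@6 = +486.7461 N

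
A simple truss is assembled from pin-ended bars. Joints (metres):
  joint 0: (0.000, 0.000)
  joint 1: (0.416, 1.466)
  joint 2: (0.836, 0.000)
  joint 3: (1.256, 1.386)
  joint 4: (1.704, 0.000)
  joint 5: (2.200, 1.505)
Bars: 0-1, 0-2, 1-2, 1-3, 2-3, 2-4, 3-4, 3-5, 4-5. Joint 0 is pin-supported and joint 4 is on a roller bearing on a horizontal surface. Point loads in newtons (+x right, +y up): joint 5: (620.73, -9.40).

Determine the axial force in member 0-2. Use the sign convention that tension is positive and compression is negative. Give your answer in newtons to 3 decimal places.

464.382

N=6 nodes, M=9 members, R=3 reactions → 2N=12, M+R=12
member 0 (0-1): L=1.5239, (cx,cy)=(0.2730,0.9620)
member 1 (0-2): L=0.8360, (cx,cy)=(1.0000,0.0000)
member 2 (1-2): L=1.5250, (cx,cy)=(0.2754,-0.9613)
member 3 (1-3): L=0.8438, (cx,cy)=(0.9955,-0.0948)
member 4 (2-3): L=1.4482, (cx,cy)=(0.2900,0.9570)
member 5 (2-4): L=0.8680, (cx,cy)=(1.0000,0.0000)
member 6 (3-4): L=1.4566, (cx,cy)=(0.3076,-0.9515)
member 7 (3-5): L=0.9515, (cx,cy)=(0.9921,0.1251)
member 8 (4-5): L=1.5846, (cx,cy)=(0.3130,0.9498)
solve A·x = −loads:
  F[0-1] = +572.7284 N (tension)
  F[0-2] = +464.3824 N (tension)
  F[1-2] = -605.1412 N (compression)
  F[1-3] = +324.4735 N (tension)
  F[2-3] = +607.8610 N (tension)
  F[2-4] = +121.4339 N (tension)
  F[3-4] = -492.8148 N (compression)
  F[3-5] = +656.0194 N (tension)
  F[4-5] = -96.2863 N (compression)
  Rx@0 = -620.7300 N
  Ry@0 = -550.9748 N
  Ry@4 = +560.3748 N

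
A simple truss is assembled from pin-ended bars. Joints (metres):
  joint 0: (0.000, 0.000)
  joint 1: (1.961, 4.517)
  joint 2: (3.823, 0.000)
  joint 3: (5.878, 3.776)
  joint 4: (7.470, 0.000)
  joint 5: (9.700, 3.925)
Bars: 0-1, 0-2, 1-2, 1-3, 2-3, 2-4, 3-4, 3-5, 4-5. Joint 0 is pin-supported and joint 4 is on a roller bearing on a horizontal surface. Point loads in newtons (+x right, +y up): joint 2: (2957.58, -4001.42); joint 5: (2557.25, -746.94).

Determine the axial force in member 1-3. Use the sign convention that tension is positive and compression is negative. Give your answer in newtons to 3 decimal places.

-361.470

N=6 nodes, M=9 members, R=3 reactions → 2N=12, M+R=12
member 0 (0-1): L=4.9243, (cx,cy)=(0.3982,0.9173)
member 1 (0-2): L=3.8230, (cx,cy)=(1.0000,0.0000)
member 2 (1-2): L=4.8857, (cx,cy)=(0.3811,-0.9245)
member 3 (1-3): L=3.9865, (cx,cy)=(0.9826,-0.1859)
member 4 (2-3): L=4.2990, (cx,cy)=(0.4780,0.8783)
member 5 (2-4): L=3.6470, (cx,cy)=(1.0000,0.0000)
member 6 (3-4): L=4.0979, (cx,cy)=(0.3885,-0.9215)
member 7 (3-5): L=3.8249, (cx,cy)=(0.9992,0.0390)
member 8 (4-5): L=4.5143, (cx,cy)=(0.4940,0.8695)
solve A·x = −loads:
  F[0-1] = -421.8100 N (compression)
  F[0-2] = +5682.8068 N (tension)
  F[1-2] = +491.1795 N (tension)
  F[1-3] = -361.4697 N (compression)
  F[2-3] = +4038.6131 N (tension)
  F[2-4] = +981.8794 N (tension)
  F[3-4] = -3793.6107 N (compression)
  F[3-5] = +3051.4793 N (tension)
  F[4-5] = -995.7948 N (compression)
  Rx@0 = -5514.8300 N
  Ry@0 = +386.9205 N
  Ry@4 = +4361.4395 N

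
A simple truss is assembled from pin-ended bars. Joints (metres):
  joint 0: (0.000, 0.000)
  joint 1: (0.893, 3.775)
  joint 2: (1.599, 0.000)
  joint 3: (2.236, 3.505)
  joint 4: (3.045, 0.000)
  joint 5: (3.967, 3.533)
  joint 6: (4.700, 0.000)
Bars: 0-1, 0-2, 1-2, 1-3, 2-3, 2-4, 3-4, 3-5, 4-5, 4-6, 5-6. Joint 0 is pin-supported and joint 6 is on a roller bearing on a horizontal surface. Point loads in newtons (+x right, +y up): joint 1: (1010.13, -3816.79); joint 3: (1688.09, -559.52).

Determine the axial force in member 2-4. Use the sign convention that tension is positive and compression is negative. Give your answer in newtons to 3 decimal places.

2152.285

N=7 nodes, M=11 members, R=3 reactions → 2N=14, M+R=14
member 0 (0-1): L=3.8792, (cx,cy)=(0.2302,0.9731)
member 1 (0-2): L=1.5990, (cx,cy)=(1.0000,0.0000)
member 2 (1-2): L=3.8405, (cx,cy)=(0.1838,-0.9830)
member 3 (1-3): L=1.3699, (cx,cy)=(0.9804,-0.1971)
member 4 (2-3): L=3.5624, (cx,cy)=(0.1788,0.9839)
member 5 (2-4): L=1.4460, (cx,cy)=(1.0000,0.0000)
member 6 (3-4): L=3.5972, (cx,cy)=(0.2249,-0.9744)
member 7 (3-5): L=1.7312, (cx,cy)=(0.9999,0.0162)
member 8 (4-5): L=3.6513, (cx,cy)=(0.2525,0.9676)
member 9 (4-6): L=1.6550, (cx,cy)=(1.0000,0.0000)
member 10 (5-6): L=3.6082, (cx,cy)=(0.2031,-0.9791)
solve A·x = −loads:
  F[0-1] = -1351.0037 N (compression)
  F[0-2] = +3009.2251 N (tension)
  F[1-2] = -2364.1310 N (compression)
  F[1-3] = -904.2693 N (compression)
  F[2-3] = +2361.9063 N (tension)
  F[2-4] = +2152.2852 N (tension)
  F[3-4] = -3165.9947 N (compression)
  F[3-5] = -1440.4410 N (compression)
  F[4-5] = +3188.2047 N (tension)
  F[4-6] = +635.1956 N (tension)
  F[5-6] = -3126.7893 N (compression)
  Rx@0 = -2698.2200 N
  Ry@0 = +1314.7193 N
  Ry@6 = +3061.5907 N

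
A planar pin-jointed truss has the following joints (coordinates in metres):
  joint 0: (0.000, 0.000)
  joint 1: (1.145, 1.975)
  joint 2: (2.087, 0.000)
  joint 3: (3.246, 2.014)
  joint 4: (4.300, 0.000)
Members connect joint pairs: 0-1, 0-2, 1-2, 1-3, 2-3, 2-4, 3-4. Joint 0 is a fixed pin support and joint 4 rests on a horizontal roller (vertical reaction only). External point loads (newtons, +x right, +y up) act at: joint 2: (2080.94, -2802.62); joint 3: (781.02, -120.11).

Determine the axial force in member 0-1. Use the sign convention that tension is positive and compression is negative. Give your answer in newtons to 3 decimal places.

N=5 nodes, M=7 members, R=3 reactions → 2N=10, M+R=10
member 0 (0-1): L=2.2829, (cx,cy)=(0.5016,0.8651)
member 1 (0-2): L=2.0870, (cx,cy)=(1.0000,0.0000)
member 2 (1-2): L=2.1881, (cx,cy)=(0.4305,-0.9026)
member 3 (1-3): L=2.1014, (cx,cy)=(0.9998,0.0186)
member 4 (2-3): L=2.3237, (cx,cy)=(0.4988,0.8667)
member 5 (2-4): L=2.2130, (cx,cy)=(1.0000,0.0000)
member 6 (3-4): L=2.2731, (cx,cy)=(0.4637,-0.8860)
solve A·x = −loads:
  F[0-1] = -1278.4315 N (compression)
  F[0-2] = +3503.1627 N (tension)
  F[1-2] = +1201.5427 N (tension)
  F[1-3] = -1158.6677 N (compression)
  F[2-3] = +1982.3018 N (tension)
  F[2-4] = +950.7590 N (tension)
  F[3-4] = -2050.4716 N (compression)
  Rx@0 = -2861.9600 N
  Ry@0 = +1106.0046 N
  Ry@4 = +1816.7254 N

-1278.431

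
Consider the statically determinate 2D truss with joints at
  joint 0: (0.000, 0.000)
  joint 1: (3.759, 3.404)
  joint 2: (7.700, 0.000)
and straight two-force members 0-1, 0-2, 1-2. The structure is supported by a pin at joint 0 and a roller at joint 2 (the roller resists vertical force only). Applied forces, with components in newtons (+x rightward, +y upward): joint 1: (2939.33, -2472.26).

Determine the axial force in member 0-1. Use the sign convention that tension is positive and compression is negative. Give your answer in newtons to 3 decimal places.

N=3 nodes, M=3 members, R=3 reactions → 2N=6, M+R=6
member 0 (0-1): L=5.0712, (cx,cy)=(0.7412,0.6712)
member 1 (0-2): L=7.7000, (cx,cy)=(1.0000,0.0000)
member 2 (1-2): L=5.2076, (cx,cy)=(0.7568,-0.6537)
solve A·x = −loads:
  F[0-1] = +50.7499 N (tension)
  F[0-2] = +2901.7121 N (tension)
  F[1-2] = -3834.2665 N (compression)
  Rx@0 = -2939.3300 N
  Ry@0 = -34.0653 N
  Ry@2 = +2506.3253 N

50.750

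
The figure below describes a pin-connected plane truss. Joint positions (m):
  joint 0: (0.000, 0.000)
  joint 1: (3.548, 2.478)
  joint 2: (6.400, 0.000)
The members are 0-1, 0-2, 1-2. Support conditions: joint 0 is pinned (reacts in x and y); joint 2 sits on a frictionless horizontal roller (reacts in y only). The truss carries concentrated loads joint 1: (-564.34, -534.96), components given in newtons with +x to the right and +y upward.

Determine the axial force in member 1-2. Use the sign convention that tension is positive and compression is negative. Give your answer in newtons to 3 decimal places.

-119.021

N=3 nodes, M=3 members, R=3 reactions → 2N=6, M+R=6
member 0 (0-1): L=4.3277, (cx,cy)=(0.8198,0.5726)
member 1 (0-2): L=6.4000, (cx,cy)=(1.0000,0.0000)
member 2 (1-2): L=3.7781, (cx,cy)=(0.7549,-0.6559)
solve A·x = −loads:
  F[0-1] = -797.9429 N (compression)
  F[0-2] = +89.8450 N (tension)
  F[1-2] = -119.0208 N (compression)
  Rx@0 = +564.3400 N
  Ry@0 = +456.8969 N
  Ry@2 = +78.0631 N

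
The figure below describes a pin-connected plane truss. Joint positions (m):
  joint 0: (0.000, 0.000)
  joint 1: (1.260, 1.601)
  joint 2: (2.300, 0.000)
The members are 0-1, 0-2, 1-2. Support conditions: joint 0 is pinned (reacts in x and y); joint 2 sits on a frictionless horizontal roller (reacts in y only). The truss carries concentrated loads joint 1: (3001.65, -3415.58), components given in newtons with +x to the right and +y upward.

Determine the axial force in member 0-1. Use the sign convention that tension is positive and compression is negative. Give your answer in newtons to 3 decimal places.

693.505

N=3 nodes, M=3 members, R=3 reactions → 2N=6, M+R=6
member 0 (0-1): L=2.0374, (cx,cy)=(0.6184,0.7858)
member 1 (0-2): L=2.3000, (cx,cy)=(1.0000,0.0000)
member 2 (1-2): L=1.9091, (cx,cy)=(0.5447,-0.8386)
solve A·x = −loads:
  F[0-1] = +693.5053 N (tension)
  F[0-2] = +2572.7516 N (tension)
  F[1-2] = -4722.8204 N (compression)
  Rx@0 = -3001.6500 N
  Ry@0 = -544.9732 N
  Ry@2 = +3960.5532 N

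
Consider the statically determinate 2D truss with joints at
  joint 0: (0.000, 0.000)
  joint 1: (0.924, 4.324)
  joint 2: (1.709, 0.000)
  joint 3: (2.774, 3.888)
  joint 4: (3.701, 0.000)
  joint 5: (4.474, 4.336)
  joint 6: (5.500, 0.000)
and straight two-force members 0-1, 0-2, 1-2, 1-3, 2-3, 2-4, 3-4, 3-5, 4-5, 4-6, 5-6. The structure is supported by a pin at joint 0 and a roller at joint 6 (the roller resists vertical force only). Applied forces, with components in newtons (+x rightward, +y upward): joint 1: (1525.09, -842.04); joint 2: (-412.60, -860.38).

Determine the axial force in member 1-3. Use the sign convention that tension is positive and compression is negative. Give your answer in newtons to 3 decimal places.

N=7 nodes, M=11 members, R=3 reactions → 2N=14, M+R=14
member 0 (0-1): L=4.4216, (cx,cy)=(0.2090,0.9779)
member 1 (0-2): L=1.7090, (cx,cy)=(1.0000,0.0000)
member 2 (1-2): L=4.3947, (cx,cy)=(0.1786,-0.9839)
member 3 (1-3): L=1.9007, (cx,cy)=(0.9733,-0.2294)
member 4 (2-3): L=4.0312, (cx,cy)=(0.2642,0.9645)
member 5 (2-4): L=1.9920, (cx,cy)=(1.0000,0.0000)
member 6 (3-4): L=3.9970, (cx,cy)=(0.2319,-0.9727)
member 7 (3-5): L=1.7580, (cx,cy)=(0.9670,0.2548)
member 8 (4-5): L=4.4044, (cx,cy)=(0.1755,0.9845)
member 9 (4-6): L=1.7990, (cx,cy)=(1.0000,0.0000)
member 10 (5-6): L=4.4557, (cx,cy)=(0.2303,-0.9731)
solve A·x = −loads:
  F[0-1] = -96.7519 N (compression)
  F[0-2] = +1132.7085 N (tension)
  F[1-2] = -406.9066 N (compression)
  F[1-3] = -1512.9692 N (compression)
  F[2-3] = +1307.1851 N (tension)
  F[2-4] = +1127.2825 N (tension)
  F[3-4] = -1842.5026 N (compression)
  F[3-5] = -723.8576 N (compression)
  F[4-5] = +1820.5224 N (tension)
  F[4-6] = +380.4445 N (tension)
  F[5-6] = -1652.2023 N (compression)
  Rx@0 = -1112.4900 N
  Ry@0 = +94.6157 N
  Ry@6 = +1607.8043 N

-1512.969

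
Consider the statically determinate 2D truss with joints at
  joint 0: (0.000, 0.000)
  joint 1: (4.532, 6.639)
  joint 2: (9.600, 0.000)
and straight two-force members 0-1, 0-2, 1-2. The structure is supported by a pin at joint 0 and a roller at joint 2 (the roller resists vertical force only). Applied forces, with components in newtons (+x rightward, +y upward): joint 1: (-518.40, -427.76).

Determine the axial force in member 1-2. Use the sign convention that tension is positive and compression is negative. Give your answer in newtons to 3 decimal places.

N=3 nodes, M=3 members, R=3 reactions → 2N=6, M+R=6
member 0 (0-1): L=8.0384, (cx,cy)=(0.5638,0.8259)
member 1 (0-2): L=9.6000, (cx,cy)=(1.0000,0.0000)
member 2 (1-2): L=8.3523, (cx,cy)=(0.6068,-0.7949)
solve A·x = −loads:
  F[0-1] = -707.4921 N (compression)
  F[0-2] = -119.5187 N (compression)
  F[1-2] = +196.9725 N (tension)
  Rx@0 = +518.4000 N
  Ry@0 = +584.3276 N
  Ry@2 = -156.5676 N

196.972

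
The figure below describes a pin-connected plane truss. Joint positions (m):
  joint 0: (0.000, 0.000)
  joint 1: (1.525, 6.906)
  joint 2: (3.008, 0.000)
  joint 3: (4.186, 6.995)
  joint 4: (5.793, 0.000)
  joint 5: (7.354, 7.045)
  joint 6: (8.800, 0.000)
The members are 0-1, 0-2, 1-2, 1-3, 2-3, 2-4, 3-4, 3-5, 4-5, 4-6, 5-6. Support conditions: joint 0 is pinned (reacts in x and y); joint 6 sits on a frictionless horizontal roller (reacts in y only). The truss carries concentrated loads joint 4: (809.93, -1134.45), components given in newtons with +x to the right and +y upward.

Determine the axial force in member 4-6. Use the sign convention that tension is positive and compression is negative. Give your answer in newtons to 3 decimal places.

N=7 nodes, M=11 members, R=3 reactions → 2N=14, M+R=14
member 0 (0-1): L=7.0724, (cx,cy)=(0.2156,0.9765)
member 1 (0-2): L=3.0080, (cx,cy)=(1.0000,0.0000)
member 2 (1-2): L=7.0634, (cx,cy)=(0.2100,-0.9777)
member 3 (1-3): L=2.6625, (cx,cy)=(0.9994,0.0334)
member 4 (2-3): L=7.0935, (cx,cy)=(0.1661,0.9861)
member 5 (2-4): L=2.7850, (cx,cy)=(1.0000,0.0000)
member 6 (3-4): L=7.1772, (cx,cy)=(0.2239,-0.9746)
member 7 (3-5): L=3.1684, (cx,cy)=(0.9999,0.0158)
member 8 (4-5): L=7.2159, (cx,cy)=(0.2163,0.9763)
member 9 (4-6): L=3.0070, (cx,cy)=(1.0000,0.0000)
member 10 (5-6): L=7.1919, (cx,cy)=(0.2011,-0.9796)
solve A·x = −loads:
  F[0-1] = -396.9856 N (compression)
  F[0-2] = +895.5311 N (tension)
  F[1-2] = +390.7491 N (tension)
  F[1-3] = -167.7344 N (compression)
  F[2-3] = -387.4194 N (compression)
  F[2-4] = +1041.9084 N (tension)
  F[3-4] = +392.5648 N (tension)
  F[3-5] = -319.9147 N (compression)
  F[4-5] = +770.0870 N (tension)
  F[4-6] = +153.2828 N (tension)
  F[5-6] = -762.3718 N (compression)
  Rx@0 = -809.9300 N
  Ry@0 = +387.6467 N
  Ry@6 = +746.8033 N

153.283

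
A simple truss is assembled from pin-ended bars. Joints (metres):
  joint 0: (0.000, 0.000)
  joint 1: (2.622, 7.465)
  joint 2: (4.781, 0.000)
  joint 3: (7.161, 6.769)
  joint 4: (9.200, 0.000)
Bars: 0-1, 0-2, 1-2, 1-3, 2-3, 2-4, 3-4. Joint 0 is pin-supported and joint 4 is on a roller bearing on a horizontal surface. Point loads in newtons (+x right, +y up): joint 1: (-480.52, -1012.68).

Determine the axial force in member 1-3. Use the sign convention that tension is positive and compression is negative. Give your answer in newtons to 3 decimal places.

63.473

N=5 nodes, M=7 members, R=3 reactions → 2N=10, M+R=10
member 0 (0-1): L=7.9121, (cx,cy)=(0.3314,0.9435)
member 1 (0-2): L=4.7810, (cx,cy)=(1.0000,0.0000)
member 2 (1-2): L=7.7709, (cx,cy)=(0.2778,-0.9606)
member 3 (1-3): L=4.5921, (cx,cy)=(0.9884,-0.1516)
member 4 (2-3): L=7.1752, (cx,cy)=(0.3317,0.9434)
member 5 (2-4): L=4.4190, (cx,cy)=(1.0000,0.0000)
member 6 (3-4): L=7.0694, (cx,cy)=(0.2884,-0.9575)
solve A·x = −loads:
  F[0-1] = -1180.6829 N (compression)
  F[0-2] = -89.2514 N (compression)
  F[1-2] = +95.4227 N (tension)
  F[1-3] = +63.4734 N (tension)
  F[2-3] = -97.1670 N (compression)
  F[2-4] = -30.5101 N (compression)
  F[3-4] = +105.7819 N (tension)
  Rx@0 = +480.5200 N
  Ry@0 = +1113.9664 N
  Ry@4 = -101.2864 N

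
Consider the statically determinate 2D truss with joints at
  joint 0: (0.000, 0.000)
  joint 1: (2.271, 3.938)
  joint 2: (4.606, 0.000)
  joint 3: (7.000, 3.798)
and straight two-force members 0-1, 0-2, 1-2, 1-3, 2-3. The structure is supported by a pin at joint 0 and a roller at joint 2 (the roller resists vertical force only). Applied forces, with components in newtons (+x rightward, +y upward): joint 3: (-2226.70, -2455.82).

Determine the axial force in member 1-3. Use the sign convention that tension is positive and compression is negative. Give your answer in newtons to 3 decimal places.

-666.577

N=4 nodes, M=5 members, R=3 reactions → 2N=8, M+R=8
member 0 (0-1): L=4.5459, (cx,cy)=(0.4996,0.8663)
member 1 (0-2): L=4.6060, (cx,cy)=(1.0000,0.0000)
member 2 (1-2): L=4.5782, (cx,cy)=(0.5100,-0.8602)
member 3 (1-3): L=4.7311, (cx,cy)=(0.9996,-0.0296)
member 4 (2-3): L=4.4895, (cx,cy)=(0.5332,0.8460)
solve A·x = −loads:
  F[0-1] = -646.0495 N (compression)
  F[0-2] = -1903.9530 N (compression)
  F[1-2] = +673.5729 N (tension)
  F[1-3] = -666.5772 N (compression)
  F[2-3] = -2926.2976 N (compression)
  Rx@0 = +2226.7000 N
  Ry@0 = +559.6556 N
  Ry@2 = +1896.1644 N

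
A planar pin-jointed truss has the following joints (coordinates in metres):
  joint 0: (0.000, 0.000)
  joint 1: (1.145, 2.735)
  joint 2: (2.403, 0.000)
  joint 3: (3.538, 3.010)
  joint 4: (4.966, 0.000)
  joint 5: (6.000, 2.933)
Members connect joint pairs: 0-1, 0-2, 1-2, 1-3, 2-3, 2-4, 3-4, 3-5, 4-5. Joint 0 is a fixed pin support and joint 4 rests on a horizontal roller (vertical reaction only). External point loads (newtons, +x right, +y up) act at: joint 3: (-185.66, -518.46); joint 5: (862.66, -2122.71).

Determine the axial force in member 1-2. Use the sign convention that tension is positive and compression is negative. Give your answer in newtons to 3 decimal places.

N=6 nodes, M=9 members, R=3 reactions → 2N=12, M+R=12
member 0 (0-1): L=2.9650, (cx,cy)=(0.3862,0.9224)
member 1 (0-2): L=2.4030, (cx,cy)=(1.0000,0.0000)
member 2 (1-2): L=3.0104, (cx,cy)=(0.4179,-0.9085)
member 3 (1-3): L=2.4087, (cx,cy)=(0.9935,0.1142)
member 4 (2-3): L=3.2169, (cx,cy)=(0.3528,0.9357)
member 5 (2-4): L=2.5630, (cx,cy)=(1.0000,0.0000)
member 6 (3-4): L=3.3316, (cx,cy)=(0.4286,-0.9035)
member 7 (3-5): L=2.4632, (cx,cy)=(0.9995,-0.0313)
member 8 (4-5): L=3.1099, (cx,cy)=(0.3325,0.9431)
solve A·x = −loads:
  F[0-1] = +747.8796 N (tension)
  F[0-2] = +388.1902 N (tension)
  F[1-2] = -686.5213 N (compression)
  F[1-3] = +579.4809 N (tension)
  F[2-3] = +666.5749 N (tension)
  F[2-4] = -133.8771 N (compression)
  F[3-4] = -1392.5689 N (compression)
  F[3-5] = +1594.2105 N (tension)
  F[4-5] = -2197.9165 N (compression)
  Rx@0 = -677.0000 N
  Ry@0 = -689.8644 N
  Ry@4 = +3331.0344 N

-686.521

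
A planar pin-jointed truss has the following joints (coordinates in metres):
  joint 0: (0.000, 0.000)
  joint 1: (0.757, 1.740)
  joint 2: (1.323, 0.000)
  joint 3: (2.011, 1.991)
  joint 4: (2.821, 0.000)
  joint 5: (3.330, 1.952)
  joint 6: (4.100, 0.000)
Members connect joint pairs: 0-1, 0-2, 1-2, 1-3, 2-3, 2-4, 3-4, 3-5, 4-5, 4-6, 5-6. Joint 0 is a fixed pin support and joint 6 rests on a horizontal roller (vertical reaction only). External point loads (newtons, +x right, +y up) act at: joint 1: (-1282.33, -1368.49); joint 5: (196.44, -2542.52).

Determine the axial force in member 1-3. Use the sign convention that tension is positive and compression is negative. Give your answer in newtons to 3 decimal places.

165.969

N=7 nodes, M=11 members, R=3 reactions → 2N=14, M+R=14
member 0 (0-1): L=1.8975, (cx,cy)=(0.3989,0.9170)
member 1 (0-2): L=1.3230, (cx,cy)=(1.0000,0.0000)
member 2 (1-2): L=1.8297, (cx,cy)=(0.3093,-0.9510)
member 3 (1-3): L=1.2789, (cx,cy)=(0.9806,0.1963)
member 4 (2-3): L=2.1065, (cx,cy)=(0.3266,0.9452)
member 5 (2-4): L=1.4980, (cx,cy)=(1.0000,0.0000)
member 6 (3-4): L=2.1495, (cx,cy)=(0.3768,-0.9263)
member 7 (3-5): L=1.3196, (cx,cy)=(0.9996,-0.0296)
member 8 (4-5): L=2.0173, (cx,cy)=(0.2523,0.9676)
member 9 (4-6): L=1.2790, (cx,cy)=(1.0000,0.0000)
member 10 (5-6): L=2.0984, (cx,cy)=(0.3669,-0.9302)
solve A·x = −loads:
  F[0-1] = -2229.0630 N (compression)
  F[0-2] = -196.6319 N (compression)
  F[1-2] = +744.6056 N (tension)
  F[1-3] = +165.9686 N (tension)
  F[2-3] = -749.1693 N (compression)
  F[2-4] = +278.3818 N (tension)
  F[3-4] = +740.8012 N (tension)
  F[3-5] = -361.2622 N (compression)
  F[4-5] = -709.1335 N (compression)
  F[4-6] = +736.4737 N (tension)
  F[5-6] = -2007.0163 N (compression)
  Rx@0 = +1085.8900 N
  Ry@0 = +2044.0014 N
  Ry@6 = +1867.0086 N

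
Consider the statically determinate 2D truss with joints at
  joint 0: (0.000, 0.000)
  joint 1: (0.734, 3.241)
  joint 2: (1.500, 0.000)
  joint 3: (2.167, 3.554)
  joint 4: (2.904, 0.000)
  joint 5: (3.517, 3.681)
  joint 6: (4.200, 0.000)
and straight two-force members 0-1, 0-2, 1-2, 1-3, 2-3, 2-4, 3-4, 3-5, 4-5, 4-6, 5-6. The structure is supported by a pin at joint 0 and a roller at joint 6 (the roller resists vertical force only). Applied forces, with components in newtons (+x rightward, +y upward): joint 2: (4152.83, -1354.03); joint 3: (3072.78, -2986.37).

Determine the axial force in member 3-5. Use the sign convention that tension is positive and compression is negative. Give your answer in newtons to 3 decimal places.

-1661.426

N=7 nodes, M=11 members, R=3 reactions → 2N=14, M+R=14
member 0 (0-1): L=3.3231, (cx,cy)=(0.2209,0.9753)
member 1 (0-2): L=1.5000, (cx,cy)=(1.0000,0.0000)
member 2 (1-2): L=3.3303, (cx,cy)=(0.2300,-0.9732)
member 3 (1-3): L=1.4668, (cx,cy)=(0.9770,0.2134)
member 4 (2-3): L=3.6160, (cx,cy)=(0.1845,0.9828)
member 5 (2-4): L=1.4040, (cx,cy)=(1.0000,0.0000)
member 6 (3-4): L=3.6296, (cx,cy)=(0.2031,-0.9792)
member 7 (3-5): L=1.3560, (cx,cy)=(0.9956,0.0937)
member 8 (4-5): L=3.7317, (cx,cy)=(0.1643,0.9864)
member 9 (4-6): L=1.2960, (cx,cy)=(1.0000,0.0000)
member 10 (5-6): L=3.7438, (cx,cy)=(0.1824,-0.9832)
solve A·x = −loads:
  F[0-1] = +291.3603 N (tension)
  F[0-2] = +7161.2544 N (tension)
  F[1-2] = -263.9242 N (compression)
  F[1-3] = +128.0092 N (tension)
  F[2-3] = +1639.0017 N (tension)
  F[2-4] = +2645.3964 N (tension)
  F[3-4] = -4881.8734 N (compression)
  F[3-5] = -1661.4255 N (compression)
  F[4-5] = +4846.0039 N (tension)
  F[4-6] = +858.0759 N (tension)
  F[5-6] = -4703.4973 N (compression)
  Rx@0 = -7225.6100 N
  Ry@0 = -284.1640 N
  Ry@6 = +4624.5640 N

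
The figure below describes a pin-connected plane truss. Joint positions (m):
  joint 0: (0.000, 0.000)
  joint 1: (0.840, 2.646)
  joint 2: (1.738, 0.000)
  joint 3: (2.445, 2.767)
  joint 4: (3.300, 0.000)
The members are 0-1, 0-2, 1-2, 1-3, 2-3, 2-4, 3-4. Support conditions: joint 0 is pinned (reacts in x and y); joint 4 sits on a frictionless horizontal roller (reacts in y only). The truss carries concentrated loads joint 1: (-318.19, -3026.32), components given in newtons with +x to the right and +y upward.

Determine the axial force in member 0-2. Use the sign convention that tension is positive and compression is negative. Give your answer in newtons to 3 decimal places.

N=5 nodes, M=7 members, R=3 reactions → 2N=10, M+R=10
member 0 (0-1): L=2.7761, (cx,cy)=(0.3026,0.9531)
member 1 (0-2): L=1.7380, (cx,cy)=(1.0000,0.0000)
member 2 (1-2): L=2.7942, (cx,cy)=(0.3214,-0.9470)
member 3 (1-3): L=1.6096, (cx,cy)=(0.9972,0.0752)
member 4 (2-3): L=2.8559, (cx,cy)=(0.2476,0.9689)
member 5 (2-4): L=1.5620, (cx,cy)=(1.0000,0.0000)
member 6 (3-4): L=2.8961, (cx,cy)=(0.2952,-0.9554)
solve A·x = −loads:
  F[0-1] = -2634.6140 N (compression)
  F[0-2] = +478.9892 N (tension)
  F[1-2] = -567.6767 N (compression)
  F[1-3] = -297.3928 N (compression)
  F[2-3] = +554.8325 N (tension)
  F[2-4] = +159.1979 N (tension)
  F[3-4] = -539.2408 N (compression)
  Rx@0 = +318.1900 N
  Ry@0 = +2511.1145 N
  Ry@4 = +515.2055 N

478.989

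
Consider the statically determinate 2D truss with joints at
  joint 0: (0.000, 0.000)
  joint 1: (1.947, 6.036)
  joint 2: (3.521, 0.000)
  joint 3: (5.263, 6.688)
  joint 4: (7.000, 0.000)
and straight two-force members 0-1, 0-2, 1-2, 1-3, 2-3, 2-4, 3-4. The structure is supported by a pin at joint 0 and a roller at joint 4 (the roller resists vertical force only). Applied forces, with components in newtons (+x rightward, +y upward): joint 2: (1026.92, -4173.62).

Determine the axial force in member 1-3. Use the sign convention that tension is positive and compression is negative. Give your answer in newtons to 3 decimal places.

-1173.025

N=5 nodes, M=7 members, R=3 reactions → 2N=10, M+R=10
member 0 (0-1): L=6.3422, (cx,cy)=(0.3070,0.9517)
member 1 (0-2): L=3.5210, (cx,cy)=(1.0000,0.0000)
member 2 (1-2): L=6.2378, (cx,cy)=(0.2523,-0.9676)
member 3 (1-3): L=3.3795, (cx,cy)=(0.9812,0.1929)
member 4 (2-3): L=6.9111, (cx,cy)=(0.2521,0.9677)
member 5 (2-4): L=3.4790, (cx,cy)=(1.0000,0.0000)
member 6 (3-4): L=6.9099, (cx,cy)=(0.2514,-0.9679)
solve A·x = −loads:
  F[0-1] = -2179.5320 N (compression)
  F[0-2] = +1696.0123 N (tension)
  F[1-2] = +1909.7775 N (tension)
  F[1-3] = -1173.0253 N (compression)
  F[2-3] = +2403.2353 N (tension)
  F[2-4] = +545.2359 N (tension)
  F[3-4] = -2168.9795 N (compression)
  Rx@0 = -1026.9200 N
  Ry@0 = +2074.2891 N
  Ry@4 = +2099.3309 N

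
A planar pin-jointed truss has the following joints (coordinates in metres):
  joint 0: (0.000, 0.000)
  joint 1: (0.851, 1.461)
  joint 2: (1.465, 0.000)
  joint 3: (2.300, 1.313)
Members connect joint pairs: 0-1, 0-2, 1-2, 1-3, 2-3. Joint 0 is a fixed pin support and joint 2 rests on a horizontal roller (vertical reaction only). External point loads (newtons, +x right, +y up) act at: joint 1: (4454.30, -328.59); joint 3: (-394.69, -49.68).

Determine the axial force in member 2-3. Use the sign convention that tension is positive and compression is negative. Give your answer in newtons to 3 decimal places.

-100.145

N=4 nodes, M=5 members, R=3 reactions → 2N=8, M+R=8
member 0 (0-1): L=1.6908, (cx,cy)=(0.5033,0.8641)
member 1 (0-2): L=1.4650, (cx,cy)=(1.0000,0.0000)
member 2 (1-2): L=1.5848, (cx,cy)=(0.3874,-0.9219)
member 3 (1-3): L=1.4565, (cx,cy)=(0.9948,-0.1016)
member 4 (2-3): L=1.5560, (cx,cy)=(0.5366,0.8438)
solve A·x = −loads:
  F[0-1] = +4604.7868 N (tension)
  F[0-2] = +1741.9319 N (tension)
  F[1-2] = -4634.7548 N (compression)
  F[1-3] = -342.7234 N (compression)
  F[2-3] = -100.1450 N (compression)
  Rx@0 = -4059.6100 N
  Ry@0 = -3978.9985 N
  Ry@2 = +4357.2685 N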